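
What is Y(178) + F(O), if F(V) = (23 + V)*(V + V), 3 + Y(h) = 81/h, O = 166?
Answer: 11168691/178 ≈ 62745.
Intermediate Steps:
Y(h) = -3 + 81/h
F(V) = 2*V*(23 + V) (F(V) = (23 + V)*(2*V) = 2*V*(23 + V))
Y(178) + F(O) = (-3 + 81/178) + 2*166*(23 + 166) = (-3 + 81*(1/178)) + 2*166*189 = (-3 + 81/178) + 62748 = -453/178 + 62748 = 11168691/178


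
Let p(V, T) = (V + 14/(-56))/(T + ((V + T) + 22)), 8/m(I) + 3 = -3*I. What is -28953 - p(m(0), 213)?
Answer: -154724797/5344 ≈ -28953.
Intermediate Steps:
m(I) = 8/(-3 - 3*I)
p(V, T) = (-¼ + V)/(22 + V + 2*T) (p(V, T) = (V + 14*(-1/56))/(T + ((T + V) + 22)) = (V - ¼)/(T + (22 + T + V)) = (-¼ + V)/(22 + V + 2*T))
-28953 - p(m(0), 213) = -28953 - (-¼ - 8/(3 + 3*0))/(22 - 8/(3 + 3*0) + 2*213) = -28953 - (-¼ - 8/(3 + 0))/(22 - 8/(3 + 0) + 426) = -28953 - (-¼ - 8/3)/(22 - 8/3 + 426) = -28953 - (-35)/(1336/3*12) = -28953 - 3*(-35)/(1336*12) = -28953 - 1*(-35/5344) = -28953 + 35/5344 = -154724797/5344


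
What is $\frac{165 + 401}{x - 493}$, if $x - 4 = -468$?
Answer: $- \frac{566}{957} \approx -0.59143$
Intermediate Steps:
$x = -464$ ($x = 4 - 468 = -464$)
$\frac{165 + 401}{x - 493} = \frac{165 + 401}{-464 - 493} = \frac{566}{-957} = 566 \left(- \frac{1}{957}\right) = - \frac{566}{957}$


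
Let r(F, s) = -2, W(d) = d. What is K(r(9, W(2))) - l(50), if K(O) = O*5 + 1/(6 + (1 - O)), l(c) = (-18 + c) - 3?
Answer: -350/9 ≈ -38.889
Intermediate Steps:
l(c) = -21 + c
K(O) = 1/(7 - O) + 5*O (K(O) = 5*O + 1/(7 - O) = 1/(7 - O) + 5*O)
K(r(9, W(2))) - l(50) = (-1 - 35*(-2) + 5*(-2)**2)/(-7 - 2) - (-21 + 50) = (-1 + 70 + 5*4)/(-9) - 1*29 = -(-1 + 70 + 20)/9 - 29 = -1/9*89 - 29 = -89/9 - 29 = -350/9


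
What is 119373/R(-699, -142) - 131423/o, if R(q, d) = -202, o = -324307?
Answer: -38686952065/65510014 ≈ -590.55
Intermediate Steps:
119373/R(-699, -142) - 131423/o = 119373/(-202) - 131423/(-324307) = 119373*(-1/202) - 131423*(-1/324307) = -119373/202 + 131423/324307 = -38686952065/65510014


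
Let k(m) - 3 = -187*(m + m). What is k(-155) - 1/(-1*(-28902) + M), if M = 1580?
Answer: 1767132985/30482 ≈ 57973.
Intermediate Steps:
k(m) = 3 - 374*m (k(m) = 3 - 187*(m + m) = 3 - 374*m)
k(-155) - 1/(-1*(-28902) + M) = (3 - 374*(-155)) - 1/(-1*(-28902) + 1580) = (3 + 57970) - 1/(28902 + 1580) = 57973 - 1/30482 = 1767132985/30482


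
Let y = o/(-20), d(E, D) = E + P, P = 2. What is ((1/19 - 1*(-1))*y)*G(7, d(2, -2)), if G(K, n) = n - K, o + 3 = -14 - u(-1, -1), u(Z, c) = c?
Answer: -48/19 ≈ -2.5263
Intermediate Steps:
o = -16 (o = -3 + (-14 - 1*(-1)) = -3 + (-14 + 1) = -3 - 13 = -16)
d(E, D) = 2 + E (d(E, D) = E + 2 = 2 + E)
y = 4/5 (y = -16/(-20) = -16*(-1/20) = 4/5 ≈ 0.80000)
((1/19 - 1*(-1))*y)*G(7, d(2, -2)) = ((1/19 - 1*(-1))*(4/5))*((2 + 2) - 1*7) = ((1/19 + 1)*(4/5))*(4 - 7) = ((20/19)*(4/5))*(-3) = (16/19)*(-3) = -48/19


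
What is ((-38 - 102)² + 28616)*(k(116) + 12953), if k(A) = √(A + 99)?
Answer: 624541848 + 48216*√215 ≈ 6.2525e+8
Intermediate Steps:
k(A) = √(99 + A)
((-38 - 102)² + 28616)*(k(116) + 12953) = ((-38 - 102)² + 28616)*(√(99 + 116) + 12953) = ((-140)² + 28616)*(√215 + 12953) = (19600 + 28616)*(12953 + √215) = 48216*(12953 + √215) = 624541848 + 48216*√215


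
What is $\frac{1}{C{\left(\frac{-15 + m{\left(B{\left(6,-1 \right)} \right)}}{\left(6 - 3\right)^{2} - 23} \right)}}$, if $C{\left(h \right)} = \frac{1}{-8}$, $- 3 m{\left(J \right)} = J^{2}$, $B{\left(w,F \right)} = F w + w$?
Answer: $-8$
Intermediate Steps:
$B{\left(w,F \right)} = w + F w$
$m{\left(J \right)} = - \frac{J^{2}}{3}$
$C{\left(h \right)} = - \frac{1}{8}$
$\frac{1}{C{\left(\frac{-15 + m{\left(B{\left(6,-1 \right)} \right)}}{\left(6 - 3\right)^{2} - 23} \right)}} = \frac{1}{- \frac{1}{8}} = -8$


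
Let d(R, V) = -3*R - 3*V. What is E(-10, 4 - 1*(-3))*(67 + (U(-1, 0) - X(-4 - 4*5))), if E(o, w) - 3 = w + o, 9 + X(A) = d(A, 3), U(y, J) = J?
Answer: 0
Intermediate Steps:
X(A) = -18 - 3*A (X(A) = -9 + (-3*A - 3*3) = -9 + (-3*A - 9) = -9 + (-9 - 3*A) = -18 - 3*A)
E(o, w) = 3 + o + w (E(o, w) = 3 + (w + o) = 3 + (o + w) = 3 + o + w)
E(-10, 4 - 1*(-3))*(67 + (U(-1, 0) - X(-4 - 4*5))) = (3 - 10 + (4 - 1*(-3)))*(67 + (0 - (-18 - 3*(-4 - 4*5)))) = (3 - 10 + (4 + 3))*(67 + (0 - (-18 - 3*(-4 - 20)))) = (3 - 10 + 7)*(67 + (0 - (-18 - 3*(-24)))) = 0*(67 + (0 - (-18 + 72))) = 0*(67 + (0 - 1*54)) = 0*(67 + (0 - 54)) = 0*(67 - 54) = 0*13 = 0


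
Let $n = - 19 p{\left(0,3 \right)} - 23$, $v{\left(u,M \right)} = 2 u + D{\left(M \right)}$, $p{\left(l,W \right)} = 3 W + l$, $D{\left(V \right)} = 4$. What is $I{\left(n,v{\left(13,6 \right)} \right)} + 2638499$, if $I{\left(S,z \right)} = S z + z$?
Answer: $2632709$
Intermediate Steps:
$p{\left(l,W \right)} = l + 3 W$
$v{\left(u,M \right)} = 4 + 2 u$ ($v{\left(u,M \right)} = 2 u + 4 = 4 + 2 u$)
$n = -194$ ($n = - 19 \left(0 + 3 \cdot 3\right) - 23 = - 19 \left(0 + 9\right) - 23 = \left(-19\right) 9 - 23 = -171 - 23 = -194$)
$I{\left(S,z \right)} = z + S z$
$I{\left(n,v{\left(13,6 \right)} \right)} + 2638499 = \left(4 + 2 \cdot 13\right) \left(1 - 194\right) + 2638499 = \left(4 + 26\right) \left(-193\right) + 2638499 = 30 \left(-193\right) + 2638499 = -5790 + 2638499 = 2632709$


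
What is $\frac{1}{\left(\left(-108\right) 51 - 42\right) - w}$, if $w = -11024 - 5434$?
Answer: $\frac{1}{10908} \approx 9.1676 \cdot 10^{-5}$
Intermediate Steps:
$w = -16458$
$\frac{1}{\left(\left(-108\right) 51 - 42\right) - w} = \frac{1}{\left(\left(-108\right) 51 - 42\right) - -16458} = \frac{1}{\left(-5508 - 42\right) + 16458} = \frac{1}{-5550 + 16458} = \frac{1}{10908}$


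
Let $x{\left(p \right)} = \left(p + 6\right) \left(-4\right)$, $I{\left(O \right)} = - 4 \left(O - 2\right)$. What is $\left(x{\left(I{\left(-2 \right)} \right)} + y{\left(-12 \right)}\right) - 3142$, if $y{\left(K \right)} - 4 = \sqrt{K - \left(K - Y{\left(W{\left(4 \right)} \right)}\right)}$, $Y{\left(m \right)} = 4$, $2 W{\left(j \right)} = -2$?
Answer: $-3224$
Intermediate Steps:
$W{\left(j \right)} = -1$ ($W{\left(j \right)} = \frac{1}{2} \left(-2\right) = -1$)
$I{\left(O \right)} = 8 - 4 O$ ($I{\left(O \right)} = - 4 \left(-2 + O\right) = 8 - 4 O$)
$y{\left(K \right)} = 6$ ($y{\left(K \right)} = 4 + \sqrt{K - \left(-4 + K\right)} = 4 + \sqrt{4} = 4 + 2 = 6$)
$x{\left(p \right)} = -24 - 4 p$ ($x{\left(p \right)} = \left(6 + p\right) \left(-4\right) = -24 - 4 p$)
$\left(x{\left(I{\left(-2 \right)} \right)} + y{\left(-12 \right)}\right) - 3142 = \left(\left(-24 - 4 \left(8 - -8\right)\right) + 6\right) - 3142 = \left(\left(-24 - 4 \left(8 + 8\right)\right) + 6\right) - 3142 = \left(\left(-24 - 64\right) + 6\right) - 3142 = \left(-88 + 6\right) - 3142 = -82 - 3142 = -3224$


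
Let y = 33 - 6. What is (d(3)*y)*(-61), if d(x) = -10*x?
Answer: 49410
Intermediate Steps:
y = 27
(d(3)*y)*(-61) = (-10*3*27)*(-61) = -30*27*(-61) = -810*(-61) = 49410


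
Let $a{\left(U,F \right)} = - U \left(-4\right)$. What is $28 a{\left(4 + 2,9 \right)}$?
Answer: $672$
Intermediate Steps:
$a{\left(U,F \right)} = 4 U$
$28 a{\left(4 + 2,9 \right)} = 28 \cdot 4 \left(4 + 2\right) = 28 \cdot 4 \cdot 6 = 28 \cdot 24 = 672$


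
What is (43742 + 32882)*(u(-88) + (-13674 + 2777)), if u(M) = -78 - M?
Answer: -834205488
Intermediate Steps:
(43742 + 32882)*(u(-88) + (-13674 + 2777)) = (43742 + 32882)*((-78 - 1*(-88)) + (-13674 + 2777)) = 76624*((-78 + 88) - 10897) = 76624*(10 - 10897) = 76624*(-10887) = -834205488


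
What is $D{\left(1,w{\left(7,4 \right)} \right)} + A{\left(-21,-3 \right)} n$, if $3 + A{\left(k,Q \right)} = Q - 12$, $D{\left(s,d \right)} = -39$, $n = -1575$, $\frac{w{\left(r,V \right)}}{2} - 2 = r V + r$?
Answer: $28311$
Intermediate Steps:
$w{\left(r,V \right)} = 4 + 2 r + 2 V r$ ($w{\left(r,V \right)} = 4 + 2 \left(r V + r\right) = 4 + 2 \left(V r + r\right) = 4 + 2 \left(r + V r\right) = 4 + \left(2 r + 2 V r\right) = 4 + 2 r + 2 V r$)
$A{\left(k,Q \right)} = -15 + Q$ ($A{\left(k,Q \right)} = -3 + \left(Q - 12\right) = -3 + \left(-12 + Q\right) = -15 + Q$)
$D{\left(1,w{\left(7,4 \right)} \right)} + A{\left(-21,-3 \right)} n = -39 + \left(-15 - 3\right) \left(-1575\right) = -39 - -28350 = -39 + 28350 = 28311$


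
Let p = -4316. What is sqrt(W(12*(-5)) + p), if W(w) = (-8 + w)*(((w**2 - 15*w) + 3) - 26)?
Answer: 4*I*sqrt(19297) ≈ 555.65*I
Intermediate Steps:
W(w) = (-8 + w)*(-23 + w**2 - 15*w) (W(w) = (-8 + w)*((3 + w**2 - 15*w) - 26) = (-8 + w)*(-23 + w**2 - 15*w))
sqrt(W(12*(-5)) + p) = sqrt((184 + (12*(-5))**3 - 23*(12*(-5))**2 + 97*(12*(-5))) - 4316) = sqrt((184 + (-60)**3 - 23*(-60)**2 + 97*(-60)) - 4316) = sqrt((184 - 216000 - 23*3600 - 5820) - 4316) = sqrt((184 - 216000 - 82800 - 5820) - 4316) = sqrt(-304436 - 4316) = sqrt(-308752) = 4*I*sqrt(19297)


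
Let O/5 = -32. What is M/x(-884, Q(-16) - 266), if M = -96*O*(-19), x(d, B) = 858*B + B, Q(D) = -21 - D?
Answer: 291840/232789 ≈ 1.2537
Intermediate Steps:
O = -160 (O = 5*(-32) = -160)
x(d, B) = 859*B
M = -291840 (M = -96*(-160)*(-19) = 15360*(-19) = -291840)
M/x(-884, Q(-16) - 266) = -291840*1/(859*((-21 - 1*(-16)) - 266)) = -291840*1/(859*((-21 + 16) - 266)) = -291840*1/(859*(-5 - 266)) = -291840/(859*(-271)) = -291840/(-232789) = -291840*(-1/232789) = 291840/232789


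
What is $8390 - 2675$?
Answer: $5715$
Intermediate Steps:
$8390 - 2675 = 5715$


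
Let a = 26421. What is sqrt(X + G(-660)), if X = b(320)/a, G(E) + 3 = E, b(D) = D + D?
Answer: I*sqrt(462802997343)/26421 ≈ 25.748*I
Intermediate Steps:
b(D) = 2*D
G(E) = -3 + E
X = 640/26421 (X = (2*320)/26421 = 640*(1/26421) = 640/26421 ≈ 0.024223)
sqrt(X + G(-660)) = sqrt(640/26421 + (-3 - 660)) = sqrt(640/26421 - 663) = sqrt(-17516483/26421) = I*sqrt(462802997343)/26421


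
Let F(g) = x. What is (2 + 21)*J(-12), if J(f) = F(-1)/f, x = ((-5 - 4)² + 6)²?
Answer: -58029/4 ≈ -14507.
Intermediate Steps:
x = 7569 (x = ((-9)² + 6)² = (81 + 6)² = 87² = 7569)
F(g) = 7569
J(f) = 7569/f
(2 + 21)*J(-12) = (2 + 21)*(7569/(-12)) = 23*(7569*(-1/12)) = 23*(-2523/4) = -58029/4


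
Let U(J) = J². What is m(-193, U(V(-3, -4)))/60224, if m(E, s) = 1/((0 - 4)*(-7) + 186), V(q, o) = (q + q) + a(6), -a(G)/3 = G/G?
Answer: 1/12887936 ≈ 7.7592e-8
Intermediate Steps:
a(G) = -3 (a(G) = -3*G/G = -3*1 = -3)
V(q, o) = -3 + 2*q (V(q, o) = (q + q) - 3 = 2*q - 3 = -3 + 2*q)
m(E, s) = 1/214 (m(E, s) = 1/(-4*(-7) + 186) = 1/(28 + 186) = 1/214)
m(-193, U(V(-3, -4)))/60224 = (1/214)/60224 = (1/214)*(1/60224) = 1/12887936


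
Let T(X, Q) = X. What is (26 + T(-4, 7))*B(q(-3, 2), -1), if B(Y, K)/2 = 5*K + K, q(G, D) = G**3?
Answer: -264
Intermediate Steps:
B(Y, K) = 12*K (B(Y, K) = 2*(5*K + K) = 2*(6*K) = 12*K)
(26 + T(-4, 7))*B(q(-3, 2), -1) = (26 - 4)*(12*(-1)) = 22*(-12) = -264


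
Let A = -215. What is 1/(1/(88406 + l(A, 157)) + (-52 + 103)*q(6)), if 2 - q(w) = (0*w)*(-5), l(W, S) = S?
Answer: 88563/9033427 ≈ 0.0098039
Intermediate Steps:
q(w) = 2 (q(w) = 2 - 0*w*(-5) = 2 - 0*(-5) = 2 - 1*0 = 2 + 0 = 2)
1/(1/(88406 + l(A, 157)) + (-52 + 103)*q(6)) = 1/(1/(88406 + 157) + (-52 + 103)*2) = 1/(1/88563 + 51*2) = 1/(1/88563 + 102) = 1/(9033427/88563) = 88563/9033427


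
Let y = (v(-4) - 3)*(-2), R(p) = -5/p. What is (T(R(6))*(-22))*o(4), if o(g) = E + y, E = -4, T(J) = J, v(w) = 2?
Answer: -110/3 ≈ -36.667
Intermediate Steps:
y = 2 (y = (2 - 3)*(-2) = -1*(-2) = 2)
o(g) = -2 (o(g) = -4 + 2 = -2)
(T(R(6))*(-22))*o(4) = (-5/6*(-22))*(-2) = (-5*⅙*(-22))*(-2) = -⅚*(-22)*(-2) = (55/3)*(-2) = -110/3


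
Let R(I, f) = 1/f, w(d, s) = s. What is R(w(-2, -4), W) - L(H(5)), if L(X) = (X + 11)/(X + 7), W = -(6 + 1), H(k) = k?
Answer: -31/21 ≈ -1.4762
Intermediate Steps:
W = -7 (W = -1*7 = -7)
L(X) = (11 + X)/(7 + X)
R(w(-2, -4), W) - L(H(5)) = 1/(-7) - (11 + 5)/(7 + 5) = -⅐ - 16/12 = -⅐ - 1*4/3 = -⅐ - 4/3 = -31/21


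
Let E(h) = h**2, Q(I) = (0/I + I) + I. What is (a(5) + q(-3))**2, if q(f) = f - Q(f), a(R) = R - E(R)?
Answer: 289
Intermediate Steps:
Q(I) = 2*I (Q(I) = (0 + I) + I = I + I = 2*I)
a(R) = R - R**2
q(f) = -f (q(f) = f - 2*f = -f)
(a(5) + q(-3))**2 = (5*(1 - 1*5) - 1*(-3))**2 = (5*(1 - 5) + 3)**2 = (5*(-4) + 3)**2 = (-20 + 3)**2 = (-17)**2 = 289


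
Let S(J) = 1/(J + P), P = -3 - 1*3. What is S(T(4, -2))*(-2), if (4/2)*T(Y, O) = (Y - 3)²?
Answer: 4/11 ≈ 0.36364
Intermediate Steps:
T(Y, O) = (-3 + Y)²/2 (T(Y, O) = (Y - 3)²/2 = (-3 + Y)²/2)
P = -6 (P = -3 - 3 = -6)
S(J) = 1/(-6 + J) (S(J) = 1/(J - 6) = 1/(-6 + J))
S(T(4, -2))*(-2) = -2/(-6 + (-3 + 4)²/2) = -2/(-6 + (½)*1²) = -2/(-6 + (½)*1) = -2/(-6 + ½) = -2/(-11/2) = -2/11*(-2) = 4/11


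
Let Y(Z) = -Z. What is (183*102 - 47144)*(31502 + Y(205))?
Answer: -891275966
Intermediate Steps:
(183*102 - 47144)*(31502 + Y(205)) = (183*102 - 47144)*(31502 - 1*205) = (18666 - 47144)*(31502 - 205) = -28478*31297 = -891275966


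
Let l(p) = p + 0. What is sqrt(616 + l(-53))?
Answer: sqrt(563) ≈ 23.728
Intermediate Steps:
l(p) = p
sqrt(616 + l(-53)) = sqrt(616 - 53) = sqrt(563)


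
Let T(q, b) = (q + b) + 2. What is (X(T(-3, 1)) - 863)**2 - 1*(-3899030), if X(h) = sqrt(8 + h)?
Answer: 4643807 - 3452*sqrt(2) ≈ 4.6389e+6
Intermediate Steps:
T(q, b) = 2 + b + q (T(q, b) = (b + q) + 2 = 2 + b + q)
(X(T(-3, 1)) - 863)**2 - 1*(-3899030) = (sqrt(8 + (2 + 1 - 3)) - 863)**2 - 1*(-3899030) = (sqrt(8 + 0) - 863)**2 + 3899030 = (sqrt(8) - 863)**2 + 3899030 = (2*sqrt(2) - 863)**2 + 3899030 = (-863 + 2*sqrt(2))**2 + 3899030 = 3899030 + (-863 + 2*sqrt(2))**2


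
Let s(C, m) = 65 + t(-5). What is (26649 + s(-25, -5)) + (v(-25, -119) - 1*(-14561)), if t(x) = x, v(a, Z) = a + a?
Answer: 41220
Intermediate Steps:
v(a, Z) = 2*a
s(C, m) = 60 (s(C, m) = 65 - 5 = 60)
(26649 + s(-25, -5)) + (v(-25, -119) - 1*(-14561)) = (26649 + 60) + (2*(-25) - 1*(-14561)) = 26709 + (-50 + 14561) = 26709 + 14511 = 41220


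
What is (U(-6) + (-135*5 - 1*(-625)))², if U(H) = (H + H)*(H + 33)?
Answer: 139876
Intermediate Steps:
U(H) = 2*H*(33 + H) (U(H) = (2*H)*(33 + H) = 2*H*(33 + H))
(U(-6) + (-135*5 - 1*(-625)))² = (2*(-6)*(33 - 6) + (-135*5 - 1*(-625)))² = (2*(-6)*27 + (-675 + 625))² = (-324 - 50)² = (-374)² = 139876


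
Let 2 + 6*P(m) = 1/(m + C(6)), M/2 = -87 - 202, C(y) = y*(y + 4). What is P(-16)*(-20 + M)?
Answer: 8671/44 ≈ 197.07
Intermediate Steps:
C(y) = y*(4 + y)
M = -578 (M = 2*(-87 - 202) = 2*(-289) = -578)
P(m) = -1/3 + 1/(6*(60 + m)) (P(m) = -1/3 + 1/(6*(m + 6*(4 + 6))) = -1/3 + 1/(6*(m + 6*10)) = -1/3 + 1/(6*(m + 60)) = -1/3 + 1/(6*(60 + m)))
P(-16)*(-20 + M) = ((-119 - 2*(-16))/(6*(60 - 16)))*(-20 - 578) = ((1/6)*(-119 + 32)/44)*(-598) = ((1/6)*(1/44)*(-87))*(-598) = -29/88*(-598) = 8671/44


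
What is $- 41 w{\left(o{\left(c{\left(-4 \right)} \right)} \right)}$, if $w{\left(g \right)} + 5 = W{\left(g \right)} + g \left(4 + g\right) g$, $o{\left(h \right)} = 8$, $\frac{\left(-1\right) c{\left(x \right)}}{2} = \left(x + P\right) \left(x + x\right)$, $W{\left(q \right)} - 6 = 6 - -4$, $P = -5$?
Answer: $-31939$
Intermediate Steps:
$W{\left(q \right)} = 16$ ($W{\left(q \right)} = 6 + \left(6 - -4\right) = 6 + \left(6 + 4\right) = 6 + 10 = 16$)
$c{\left(x \right)} = - 4 x \left(-5 + x\right)$ ($c{\left(x \right)} = - 2 \left(x - 5\right) \left(x + x\right) = - 2 \left(-5 + x\right) 2 x = - 2 \cdot 2 x \left(-5 + x\right) = - 4 x \left(-5 + x\right)$)
$w{\left(g \right)} = 11 + g^{2} \left(4 + g\right)$ ($w{\left(g \right)} = -5 + \left(16 + g \left(4 + g\right) g\right) = -5 + \left(16 + g g \left(4 + g\right)\right) = -5 + \left(16 + g^{2} \left(4 + g\right)\right) = 11 + g^{2} \left(4 + g\right)$)
$- 41 w{\left(o{\left(c{\left(-4 \right)} \right)} \right)} = - 41 \left(11 + 8^{3} + 4 \cdot 8^{2}\right) = - 41 \left(11 + 512 + 4 \cdot 64\right) = - 41 \left(11 + 512 + 256\right) = \left(-41\right) 779 = -31939$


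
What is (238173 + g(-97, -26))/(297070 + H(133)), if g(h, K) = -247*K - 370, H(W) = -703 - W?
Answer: 244225/296234 ≈ 0.82443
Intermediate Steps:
g(h, K) = -370 - 247*K
(238173 + g(-97, -26))/(297070 + H(133)) = (238173 + (-370 - 247*(-26)))/(297070 + (-703 - 1*133)) = (238173 + (-370 + 6422))/(297070 + (-703 - 133)) = (238173 + 6052)/(297070 - 836) = 244225/296234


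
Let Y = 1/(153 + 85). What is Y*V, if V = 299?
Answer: 299/238 ≈ 1.2563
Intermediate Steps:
Y = 1/238 ≈ 0.0042017
Y*V = (1/238)*299 = 299/238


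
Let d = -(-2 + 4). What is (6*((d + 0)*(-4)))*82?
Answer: 3936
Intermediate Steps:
d = -2 (d = -1*2 = -2)
(6*((d + 0)*(-4)))*82 = (6*((-2 + 0)*(-4)))*82 = (6*(-2*(-4)))*82 = (6*8)*82 = 48*82 = 3936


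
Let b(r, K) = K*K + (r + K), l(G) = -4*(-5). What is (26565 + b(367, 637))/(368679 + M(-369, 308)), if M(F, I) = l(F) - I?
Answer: 144446/122797 ≈ 1.1763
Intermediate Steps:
l(G) = 20
M(F, I) = 20 - I
b(r, K) = K + r + K² (b(r, K) = K² + (K + r) = K + r + K²)
(26565 + b(367, 637))/(368679 + M(-369, 308)) = (26565 + (637 + 367 + 637²))/(368679 + (20 - 1*308)) = (26565 + (637 + 367 + 405769))/(368679 + (20 - 308)) = (26565 + 406773)/(368679 - 288) = 433338/368391 = 433338*(1/368391) = 144446/122797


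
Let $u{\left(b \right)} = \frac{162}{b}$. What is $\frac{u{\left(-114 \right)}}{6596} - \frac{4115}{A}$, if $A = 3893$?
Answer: $- \frac{30341963}{28699196} \approx -1.0572$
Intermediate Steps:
$\frac{u{\left(-114 \right)}}{6596} - \frac{4115}{A} = \frac{162 \frac{1}{-114}}{6596} - \frac{4115}{3893} = 162 \left(- \frac{1}{114}\right) \frac{1}{6596} - \frac{4115}{3893} = \left(- \frac{27}{19}\right) \frac{1}{6596} - \frac{4115}{3893} = - \frac{27}{125324} - \frac{4115}{3893} = - \frac{30341963}{28699196}$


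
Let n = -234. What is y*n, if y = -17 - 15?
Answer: 7488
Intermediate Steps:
y = -32
y*n = -32*(-234) = 7488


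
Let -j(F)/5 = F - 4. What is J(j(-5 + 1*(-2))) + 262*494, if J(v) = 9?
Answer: 129437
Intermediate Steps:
j(F) = 20 - 5*F (j(F) = -5*(F - 4) = -5*(-4 + F) = 20 - 5*F)
J(j(-5 + 1*(-2))) + 262*494 = 9 + 262*494 = 9 + 129428 = 129437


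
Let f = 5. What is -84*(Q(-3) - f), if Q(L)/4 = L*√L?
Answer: 420 + 1008*I*√3 ≈ 420.0 + 1745.9*I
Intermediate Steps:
Q(L) = 4*L^(3/2) (Q(L) = 4*(L*√L) = 4*L^(3/2))
-84*(Q(-3) - f) = -84*(4*(-3)^(3/2) - 1*5) = -84*(4*(-3*I*√3) - 5) = -84*(-12*I*√3 - 5) = -84*(-5 - 12*I*√3) = 420 + 1008*I*√3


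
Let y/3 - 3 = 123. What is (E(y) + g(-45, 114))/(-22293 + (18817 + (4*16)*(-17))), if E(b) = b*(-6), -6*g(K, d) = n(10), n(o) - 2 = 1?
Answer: 4537/9128 ≈ 0.49704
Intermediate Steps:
n(o) = 3 (n(o) = 2 + 1 = 3)
g(K, d) = -½ (g(K, d) = -⅙*3 = -½)
y = 378 (y = 9 + 3*123 = 9 + 369 = 378)
E(b) = -6*b
(E(y) + g(-45, 114))/(-22293 + (18817 + (4*16)*(-17))) = (-6*378 - ½)/(-22293 + (18817 + (4*16)*(-17))) = (-2268 - ½)/(-22293 + (18817 + 64*(-17))) = -4537/(2*(-22293 + (18817 - 1088))) = -4537/(2*(-22293 + 17729)) = -4537/2/(-4564) = -4537/2*(-1/4564) = 4537/9128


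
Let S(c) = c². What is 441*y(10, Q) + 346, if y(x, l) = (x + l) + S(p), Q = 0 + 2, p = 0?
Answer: 5638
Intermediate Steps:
Q = 2
y(x, l) = l + x (y(x, l) = (x + l) + 0² = (l + x) + 0 = l + x)
441*y(10, Q) + 346 = 441*(2 + 10) + 346 = 441*12 + 346 = 5292 + 346 = 5638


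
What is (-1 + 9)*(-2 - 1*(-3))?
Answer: 8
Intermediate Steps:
(-1 + 9)*(-2 - 1*(-3)) = 8*(-2 + 3) = 8*1 = 8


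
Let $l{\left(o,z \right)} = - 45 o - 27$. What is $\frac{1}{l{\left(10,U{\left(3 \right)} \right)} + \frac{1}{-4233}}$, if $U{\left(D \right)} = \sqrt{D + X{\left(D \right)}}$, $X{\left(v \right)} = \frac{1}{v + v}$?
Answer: $- \frac{4233}{2019142} \approx -0.0020964$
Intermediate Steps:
$X{\left(v \right)} = \frac{1}{2 v}$
$U{\left(D \right)} = \sqrt{D + \frac{1}{2 D}}$
$l{\left(o,z \right)} = -27 - 45 o$
$\frac{1}{l{\left(10,U{\left(3 \right)} \right)} + \frac{1}{-4233}} = \frac{1}{\left(-27 - 450\right) + \frac{1}{-4233}} = \frac{1}{\left(-27 - 450\right) - \frac{1}{4233}} = \frac{1}{-477 - \frac{1}{4233}} = \frac{1}{- \frac{2019142}{4233}} = - \frac{4233}{2019142}$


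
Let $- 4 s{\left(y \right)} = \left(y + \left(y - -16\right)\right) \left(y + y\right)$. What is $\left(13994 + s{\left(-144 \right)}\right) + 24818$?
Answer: $19228$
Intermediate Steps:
$s{\left(y \right)} = - \frac{y \left(16 + 2 y\right)}{2}$ ($s{\left(y \right)} = - \frac{\left(y + \left(y - -16\right)\right) \left(y + y\right)}{4} = - \frac{\left(y + \left(y + 16\right)\right) 2 y}{4} = - \frac{\left(y + \left(16 + y\right)\right) 2 y}{4} = - \frac{\left(16 + 2 y\right) 2 y}{4} = - \frac{2 y \left(16 + 2 y\right)}{4} = - \frac{y \left(16 + 2 y\right)}{2}$)
$\left(13994 + s{\left(-144 \right)}\right) + 24818 = \left(13994 - - 144 \left(8 - 144\right)\right) + 24818 = \left(13994 - \left(-144\right) \left(-136\right)\right) + 24818 = \left(13994 - 19584\right) + 24818 = -5590 + 24818 = 19228$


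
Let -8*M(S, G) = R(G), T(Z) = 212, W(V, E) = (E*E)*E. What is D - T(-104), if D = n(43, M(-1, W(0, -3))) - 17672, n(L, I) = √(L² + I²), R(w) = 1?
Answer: -17884 + √118337/8 ≈ -17841.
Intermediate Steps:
W(V, E) = E³ (W(V, E) = E²*E = E³)
M(S, G) = -⅛ (M(S, G) = -⅛*1 = -⅛)
n(L, I) = √(I² + L²)
D = -17672 + √118337/8 (D = √((-⅛)² + 43²) - 17672 = √(1/64 + 1849) - 17672 = √(118337/64) - 17672 = √118337/8 - 17672 = -17672 + √118337/8 ≈ -17629.)
D - T(-104) = (-17672 + √118337/8) - 1*212 = (-17672 + √118337/8) - 212 = -17884 + √118337/8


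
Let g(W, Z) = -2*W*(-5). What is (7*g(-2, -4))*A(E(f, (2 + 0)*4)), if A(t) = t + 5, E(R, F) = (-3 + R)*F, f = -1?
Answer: 3780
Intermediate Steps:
E(R, F) = F*(-3 + R)
g(W, Z) = 10*W
A(t) = 5 + t
(7*g(-2, -4))*A(E(f, (2 + 0)*4)) = (7*(10*(-2)))*(5 + ((2 + 0)*4)*(-3 - 1)) = (7*(-20))*(5 + (2*4)*(-4)) = -140*(5 + 8*(-4)) = -140*(5 - 32) = -140*(-27) = 3780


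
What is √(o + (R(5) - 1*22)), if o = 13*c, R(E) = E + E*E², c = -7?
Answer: √17 ≈ 4.1231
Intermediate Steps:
R(E) = E + E³
o = -91 (o = 13*(-7) = -91)
√(o + (R(5) - 1*22)) = √(-91 + ((5 + 5³) - 1*22)) = √(-91 + ((5 + 125) - 22)) = √(-91 + (130 - 22)) = √(-91 + 108) = √17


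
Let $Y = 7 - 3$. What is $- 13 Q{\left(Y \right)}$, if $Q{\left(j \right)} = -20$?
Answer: $260$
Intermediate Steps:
$Y = 4$
$- 13 Q{\left(Y \right)} = \left(-13\right) \left(-20\right) = 260$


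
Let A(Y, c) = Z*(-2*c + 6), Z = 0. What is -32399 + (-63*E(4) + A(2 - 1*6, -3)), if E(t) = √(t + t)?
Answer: -32399 - 126*√2 ≈ -32577.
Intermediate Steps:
E(t) = √2*√t (E(t) = √(2*t) = √2*√t)
A(Y, c) = 0 (A(Y, c) = 0*(-2*c + 6) = 0*(6 - 2*c) = 0)
-32399 + (-63*E(4) + A(2 - 1*6, -3)) = -32399 + (-63*√2*√4 + 0) = -32399 + (-63*√2*2 + 0) = -32399 + (-126*√2 + 0) = -32399 - 126*√2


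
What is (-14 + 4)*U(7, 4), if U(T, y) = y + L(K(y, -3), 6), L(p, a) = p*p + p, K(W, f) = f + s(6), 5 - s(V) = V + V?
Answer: -940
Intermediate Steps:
s(V) = 5 - 2*V (s(V) = 5 - (V + V) = 5 - 2*V)
K(W, f) = -7 + f (K(W, f) = f + (5 - 2*6) = f + (5 - 12) = f - 7 = -7 + f)
L(p, a) = p + p² (L(p, a) = p² + p = p + p²)
U(T, y) = 90 + y (U(T, y) = y + (-7 - 3)*(1 + (-7 - 3)) = y - 10*(1 - 10) = y - 10*(-9) = y + 90 = 90 + y)
(-14 + 4)*U(7, 4) = (-14 + 4)*(90 + 4) = -10*94 = -940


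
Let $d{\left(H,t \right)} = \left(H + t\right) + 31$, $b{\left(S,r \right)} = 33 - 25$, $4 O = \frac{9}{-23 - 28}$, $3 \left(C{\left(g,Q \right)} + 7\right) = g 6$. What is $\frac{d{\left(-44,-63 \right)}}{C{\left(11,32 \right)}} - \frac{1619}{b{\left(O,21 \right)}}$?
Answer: $- \frac{24893}{120} \approx -207.44$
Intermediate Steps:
$C{\left(g,Q \right)} = -7 + 2 g$ ($C{\left(g,Q \right)} = -7 + \frac{g 6}{3} = -7 + \frac{6 g}{3} = -7 + 2 g$)
$O = - \frac{3}{68}$ ($O = \frac{9 \frac{1}{-23 - 28}}{4} = \frac{9 \frac{1}{-51}}{4} = \frac{9 \left(- \frac{1}{51}\right)}{4} = \frac{1}{4} \left(- \frac{3}{17}\right) = - \frac{3}{68} \approx -0.044118$)
$b{\left(S,r \right)} = 8$
$d{\left(H,t \right)} = 31 + H + t$
$\frac{d{\left(-44,-63 \right)}}{C{\left(11,32 \right)}} - \frac{1619}{b{\left(O,21 \right)}} = \frac{31 - 44 - 63}{-7 + 2 \cdot 11} - \frac{1619}{8} = - \frac{76}{-7 + 22} - \frac{1619}{8} = - \frac{76}{15} - \frac{1619}{8} = - \frac{24893}{120}$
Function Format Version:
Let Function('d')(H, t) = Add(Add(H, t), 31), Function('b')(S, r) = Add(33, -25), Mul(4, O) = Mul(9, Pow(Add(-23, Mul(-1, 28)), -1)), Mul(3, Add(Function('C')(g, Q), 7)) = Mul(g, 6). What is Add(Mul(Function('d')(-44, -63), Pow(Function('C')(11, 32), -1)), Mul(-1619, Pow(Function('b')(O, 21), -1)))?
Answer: Rational(-24893, 120) ≈ -207.44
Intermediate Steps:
Function('C')(g, Q) = Add(-7, Mul(2, g)) (Function('C')(g, Q) = Add(-7, Mul(Rational(1, 3), Mul(g, 6))) = Add(-7, Mul(Rational(1, 3), Mul(6, g))) = Add(-7, Mul(2, g)))
O = Rational(-3, 68) (O = Mul(Rational(1, 4), Mul(9, Pow(Add(-23, Mul(-1, 28)), -1))) = Mul(Rational(1, 4), Mul(9, Pow(Add(-23, -28), -1))) = Mul(Rational(1, 4), Mul(9, Pow(-51, -1))) = Mul(Rational(1, 4), Mul(9, Rational(-1, 51))) = Mul(Rational(1, 4), Rational(-3, 17)) = Rational(-3, 68) ≈ -0.044118)
Function('b')(S, r) = 8
Function('d')(H, t) = Add(31, H, t)
Add(Mul(Function('d')(-44, -63), Pow(Function('C')(11, 32), -1)), Mul(-1619, Pow(Function('b')(O, 21), -1))) = Add(Mul(Add(31, -44, -63), Pow(Add(-7, Mul(2, 11)), -1)), Mul(-1619, Pow(8, -1))) = Add(Mul(-76, Pow(Add(-7, 22), -1)), Mul(-1619, Rational(1, 8))) = Add(Mul(-76, Pow(15, -1)), Rational(-1619, 8)) = Add(Mul(-76, Rational(1, 15)), Rational(-1619, 8)) = Add(Rational(-76, 15), Rational(-1619, 8)) = Rational(-24893, 120)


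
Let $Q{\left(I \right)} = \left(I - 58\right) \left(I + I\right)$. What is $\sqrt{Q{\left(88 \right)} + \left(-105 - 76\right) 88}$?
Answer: $22 i \sqrt{22} \approx 103.19 i$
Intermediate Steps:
$Q{\left(I \right)} = 2 I \left(-58 + I\right)$ ($Q{\left(I \right)} = \left(-58 + I\right) 2 I = 2 I \left(-58 + I\right)$)
$\sqrt{Q{\left(88 \right)} + \left(-105 - 76\right) 88} = \sqrt{2 \cdot 88 \left(-58 + 88\right) + \left(-105 - 76\right) 88} = \sqrt{2 \cdot 88 \cdot 30 - 15928} = \sqrt{5280 - 15928} = \sqrt{-10648} = 22 i \sqrt{22}$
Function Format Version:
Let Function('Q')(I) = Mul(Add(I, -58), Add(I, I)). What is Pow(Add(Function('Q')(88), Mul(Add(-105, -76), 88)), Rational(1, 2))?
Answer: Mul(22, I, Pow(22, Rational(1, 2))) ≈ Mul(103.19, I)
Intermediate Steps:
Function('Q')(I) = Mul(2, I, Add(-58, I)) (Function('Q')(I) = Mul(Add(-58, I), Mul(2, I)) = Mul(2, I, Add(-58, I)))
Pow(Add(Function('Q')(88), Mul(Add(-105, -76), 88)), Rational(1, 2)) = Pow(Add(Mul(2, 88, Add(-58, 88)), Mul(Add(-105, -76), 88)), Rational(1, 2)) = Pow(Add(Mul(2, 88, 30), Mul(-181, 88)), Rational(1, 2)) = Pow(Add(5280, -15928), Rational(1, 2)) = Pow(-10648, Rational(1, 2)) = Mul(22, I, Pow(22, Rational(1, 2)))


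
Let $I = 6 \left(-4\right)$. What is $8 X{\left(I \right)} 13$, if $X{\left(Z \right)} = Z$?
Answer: $-2496$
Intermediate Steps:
$I = -24$
$8 X{\left(I \right)} 13 = 8 \left(-24\right) 13 = \left(-192\right) 13 = -2496$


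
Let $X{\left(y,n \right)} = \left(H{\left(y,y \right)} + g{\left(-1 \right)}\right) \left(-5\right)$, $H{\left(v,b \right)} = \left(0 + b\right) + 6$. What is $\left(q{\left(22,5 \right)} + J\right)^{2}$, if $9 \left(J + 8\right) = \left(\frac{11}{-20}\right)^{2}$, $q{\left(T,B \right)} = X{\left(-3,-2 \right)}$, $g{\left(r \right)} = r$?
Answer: $\frac{4183373041}{12960000} \approx 322.79$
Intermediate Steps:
$H{\left(v,b \right)} = 6 + b$ ($H{\left(v,b \right)} = b + 6 = 6 + b$)
$X{\left(y,n \right)} = -25 - 5 y$ ($X{\left(y,n \right)} = \left(\left(6 + y\right) - 1\right) \left(-5\right) = \left(5 + y\right) \left(-5\right) = -25 - 5 y$)
$q{\left(T,B \right)} = -10$ ($q{\left(T,B \right)} = -25 - -15 = -25 + 15 = -10$)
$J = - \frac{28679}{3600}$ ($J = -8 + \frac{\left(\frac{11}{-20}\right)^{2}}{9} = -8 + \frac{\left(11 \left(- \frac{1}{20}\right)\right)^{2}}{9} = -8 + \frac{\left(- \frac{11}{20}\right)^{2}}{9} = -8 + \frac{1}{9} \cdot \frac{121}{400} = -8 + \frac{121}{3600} = - \frac{28679}{3600} \approx -7.9664$)
$\left(q{\left(22,5 \right)} + J\right)^{2} = \left(-10 - \frac{28679}{3600}\right)^{2} = \left(- \frac{64679}{3600}\right)^{2} = \frac{4183373041}{12960000}$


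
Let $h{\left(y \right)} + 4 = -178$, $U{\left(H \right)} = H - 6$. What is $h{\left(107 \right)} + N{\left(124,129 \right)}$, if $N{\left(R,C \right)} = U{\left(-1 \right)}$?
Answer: $-189$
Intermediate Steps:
$U{\left(H \right)} = -6 + H$ ($U{\left(H \right)} = H - 6 = -6 + H$)
$N{\left(R,C \right)} = -7$ ($N{\left(R,C \right)} = -6 - 1 = -7$)
$h{\left(y \right)} = -182$ ($h{\left(y \right)} = -4 - 178 = -182$)
$h{\left(107 \right)} + N{\left(124,129 \right)} = -182 - 7 = -189$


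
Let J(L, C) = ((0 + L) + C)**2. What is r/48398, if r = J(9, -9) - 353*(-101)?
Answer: 35653/48398 ≈ 0.73666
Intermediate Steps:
J(L, C) = (C + L)**2 (J(L, C) = (L + C)**2 = (C + L)**2)
r = 35653 (r = (-9 + 9)**2 - 353*(-101) = 0**2 + 35653 = 0 + 35653 = 35653)
r/48398 = 35653/48398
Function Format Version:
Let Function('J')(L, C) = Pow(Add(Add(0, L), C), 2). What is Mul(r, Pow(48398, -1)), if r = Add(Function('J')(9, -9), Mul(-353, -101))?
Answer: Rational(35653, 48398) ≈ 0.73666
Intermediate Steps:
Function('J')(L, C) = Pow(Add(C, L), 2) (Function('J')(L, C) = Pow(Add(L, C), 2) = Pow(Add(C, L), 2))
r = 35653 (r = Add(Pow(Add(-9, 9), 2), Mul(-353, -101)) = Add(Pow(0, 2), 35653) = Add(0, 35653) = 35653)
Mul(r, Pow(48398, -1)) = Mul(35653, Pow(48398, -1)) = Mul(35653, Rational(1, 48398)) = Rational(35653, 48398)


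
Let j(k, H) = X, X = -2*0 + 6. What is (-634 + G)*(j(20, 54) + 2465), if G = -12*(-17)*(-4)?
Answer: -3582950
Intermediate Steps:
X = 6 (X = 0 + 6 = 6)
G = -816 (G = 204*(-4) = -816)
j(k, H) = 6
(-634 + G)*(j(20, 54) + 2465) = (-634 - 816)*(6 + 2465) = -1450*2471 = -3582950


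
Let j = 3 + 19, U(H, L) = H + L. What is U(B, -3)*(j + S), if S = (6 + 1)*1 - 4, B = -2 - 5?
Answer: -250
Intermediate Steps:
B = -7
j = 22
S = 3 (S = 7*1 - 4 = 7 - 4 = 3)
U(B, -3)*(j + S) = (-7 - 3)*(22 + 3) = -10*25 = -250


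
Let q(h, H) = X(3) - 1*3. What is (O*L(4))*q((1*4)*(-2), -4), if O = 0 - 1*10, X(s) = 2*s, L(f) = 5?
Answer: -150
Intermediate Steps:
O = -10 (O = 0 - 10 = -10)
q(h, H) = 3 (q(h, H) = 2*3 - 1*3 = 6 - 3 = 3)
(O*L(4))*q((1*4)*(-2), -4) = -10*5*3 = -50*3 = -150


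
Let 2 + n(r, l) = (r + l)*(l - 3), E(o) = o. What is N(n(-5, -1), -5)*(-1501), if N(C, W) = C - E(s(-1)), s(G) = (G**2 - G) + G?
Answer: -31521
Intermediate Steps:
s(G) = G**2
n(r, l) = -2 + (-3 + l)*(l + r) (n(r, l) = -2 + (r + l)*(l - 3) = -2 + (l + r)*(-3 + l) = -2 + (-3 + l)*(l + r))
N(C, W) = -1 + C (N(C, W) = C - 1*(-1)**2 = C - 1*1 = C - 1 = -1 + C)
N(n(-5, -1), -5)*(-1501) = (-1 + (-2 + (-1)**2 - 3*(-1) - 3*(-5) - 1*(-5)))*(-1501) = (-1 + (-2 + 1 + 3 + 15 + 5))*(-1501) = (-1 + 22)*(-1501) = 21*(-1501) = -31521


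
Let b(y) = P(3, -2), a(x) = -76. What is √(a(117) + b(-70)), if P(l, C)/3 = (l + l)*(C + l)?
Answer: I*√58 ≈ 7.6158*I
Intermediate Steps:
P(l, C) = 6*l*(C + l) (P(l, C) = 3*((l + l)*(C + l)) = 3*((2*l)*(C + l)) = 3*(2*l*(C + l)) = 6*l*(C + l))
b(y) = 18 (b(y) = 6*3*(-2 + 3) = 6*3*1 = 18)
√(a(117) + b(-70)) = √(-76 + 18) = √(-58) = I*√58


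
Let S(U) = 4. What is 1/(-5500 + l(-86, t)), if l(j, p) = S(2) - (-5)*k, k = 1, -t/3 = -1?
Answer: -1/5491 ≈ -0.00018212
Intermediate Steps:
t = 3 (t = -3*(-1) = 3)
l(j, p) = 9 (l(j, p) = 4 - (-5) = 4 - 1*(-5) = 4 + 5 = 9)
1/(-5500 + l(-86, t)) = 1/(-5500 + 9) = 1/(-5491) = -1/5491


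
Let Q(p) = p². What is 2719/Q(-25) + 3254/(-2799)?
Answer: 5576731/1749375 ≈ 3.1878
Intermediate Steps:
2719/Q(-25) + 3254/(-2799) = 2719/((-25)²) + 3254/(-2799) = 2719/625 + 3254*(-1/2799) = 2719*(1/625) - 3254/2799 = 2719/625 - 3254/2799 = 5576731/1749375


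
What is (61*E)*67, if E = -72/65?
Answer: -294264/65 ≈ -4527.1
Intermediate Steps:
E = -72/65 (E = -72*1/65 = -72/65 ≈ -1.1077)
(61*E)*67 = (61*(-72/65))*67 = -4392/65*67 = -294264/65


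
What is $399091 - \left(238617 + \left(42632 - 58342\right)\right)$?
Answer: $176184$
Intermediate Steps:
$399091 - \left(238617 + \left(42632 - 58342\right)\right) = 399091 - \left(238617 - 15710\right) = 399091 - 222907 = 176184$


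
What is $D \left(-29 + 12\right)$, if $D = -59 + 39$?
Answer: $340$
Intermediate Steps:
$D = -20$
$D \left(-29 + 12\right) = - 20 \left(-29 + 12\right) = \left(-20\right) \left(-17\right) = 340$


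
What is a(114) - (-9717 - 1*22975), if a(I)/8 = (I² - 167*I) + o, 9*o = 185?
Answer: -139316/9 ≈ -15480.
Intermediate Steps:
o = 185/9 (o = (⅑)*185 = 185/9 ≈ 20.556)
a(I) = 1480/9 - 1336*I + 8*I² (a(I) = 8*((I² - 167*I) + 185/9) = 8*(185/9 + I² - 167*I) = 1480/9 - 1336*I + 8*I²)
a(114) - (-9717 - 1*22975) = (1480/9 - 1336*114 + 8*114²) - (-9717 - 1*22975) = (1480/9 - 152304 + 8*12996) - (-9717 - 22975) = (1480/9 - 152304 + 103968) - 1*(-32692) = -433544/9 + 32692 = -139316/9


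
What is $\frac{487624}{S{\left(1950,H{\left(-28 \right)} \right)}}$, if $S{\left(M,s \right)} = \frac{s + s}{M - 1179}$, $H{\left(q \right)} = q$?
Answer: $- \frac{46994763}{7} \approx -6.7135 \cdot 10^{6}$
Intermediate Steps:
$S{\left(M,s \right)} = \frac{2 s}{-1179 + M}$
$\frac{487624}{S{\left(1950,H{\left(-28 \right)} \right)}} = \frac{487624}{2 \left(-28\right) \frac{1}{-1179 + 1950}} = \frac{487624}{2 \left(-28\right) \frac{1}{771}} = \frac{487624}{- \frac{56}{771}} = 487624 \left(- \frac{771}{56}\right) = - \frac{46994763}{7}$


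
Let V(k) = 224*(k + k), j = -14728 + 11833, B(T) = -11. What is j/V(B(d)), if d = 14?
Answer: 2895/4928 ≈ 0.58746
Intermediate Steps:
j = -2895
V(k) = 448*k (V(k) = 224*(2*k) = 448*k)
j/V(B(d)) = -2895/(448*(-11)) = -2895/(-4928) = -2895*(-1/4928) = 2895/4928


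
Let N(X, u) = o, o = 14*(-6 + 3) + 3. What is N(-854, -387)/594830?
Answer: -39/594830 ≈ -6.5565e-5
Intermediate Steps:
o = -39 (o = 14*(-3) + 3 = -42 + 3 = -39)
N(X, u) = -39
N(-854, -387)/594830 = -39/594830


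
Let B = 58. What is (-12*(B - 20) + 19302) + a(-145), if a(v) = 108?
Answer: 18954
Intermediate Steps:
(-12*(B - 20) + 19302) + a(-145) = (-12*(58 - 20) + 19302) + 108 = (-12*38 + 19302) + 108 = (-456 + 19302) + 108 = 18846 + 108 = 18954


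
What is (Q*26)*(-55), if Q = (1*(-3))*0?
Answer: 0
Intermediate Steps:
Q = 0 (Q = -3*0 = 0)
(Q*26)*(-55) = (0*26)*(-55) = 0*(-55) = 0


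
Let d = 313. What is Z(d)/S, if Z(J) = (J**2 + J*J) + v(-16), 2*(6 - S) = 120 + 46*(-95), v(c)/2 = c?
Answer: 195906/2131 ≈ 91.932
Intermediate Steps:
v(c) = 2*c
S = 2131 (S = 6 - (120 + 46*(-95))/2 = 6 - (120 - 4370)/2 = 6 - 1/2*(-4250) = 6 + 2125 = 2131)
Z(J) = -32 + 2*J**2 (Z(J) = (J**2 + J*J) + 2*(-16) = (J**2 + J**2) - 32 = 2*J**2 - 32 = -32 + 2*J**2)
Z(d)/S = (-32 + 2*313**2)/2131 = (-32 + 2*97969)*(1/2131) = (-32 + 195938)*(1/2131) = 195906*(1/2131) = 195906/2131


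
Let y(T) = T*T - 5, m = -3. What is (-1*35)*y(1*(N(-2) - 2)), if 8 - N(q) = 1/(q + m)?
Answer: -5852/5 ≈ -1170.4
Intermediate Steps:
N(q) = 8 - 1/(-3 + q) (N(q) = 8 - 1/(q - 3) = 8 - 1/(-3 + q))
y(T) = -5 + T**2 (y(T) = T**2 - 5 = -5 + T**2)
(-1*35)*y(1*(N(-2) - 2)) = (-1*35)*(-5 + (1*((-25 + 8*(-2))/(-3 - 2) - 2))**2) = -35*(-5 + (1*((-25 - 16)/(-5) - 2))**2) = -35*(-5 + (1*(-1/5*(-41) - 2))**2) = -35*(-5 + (1*(41/5 - 2))**2) = -35*(-5 + (1*(31/5))**2) = -35*(-5 + (31/5)**2) = -35*(-5 + 961/25) = -35*836/25 = -5852/5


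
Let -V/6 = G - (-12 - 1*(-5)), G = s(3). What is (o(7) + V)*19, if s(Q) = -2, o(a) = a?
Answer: -437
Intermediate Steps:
G = -2
V = -30 (V = -6*(-2 - (-12 - 1*(-5))) = -6*(-2 - (-12 + 5)) = -6*(-2 - 1*(-7)) = -6*(-2 + 7) = -6*5 = -30)
(o(7) + V)*19 = (7 - 30)*19 = -23*19 = -437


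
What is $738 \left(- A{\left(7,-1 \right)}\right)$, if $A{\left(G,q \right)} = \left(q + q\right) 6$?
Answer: $8856$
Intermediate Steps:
$A{\left(G,q \right)} = 12 q$ ($A{\left(G,q \right)} = 2 q 6 = 12 q$)
$738 \left(- A{\left(7,-1 \right)}\right) = 738 \left(- 12 \left(-1\right)\right) = 738 \left(\left(-1\right) \left(-12\right)\right) = 738 \cdot 12 = 8856$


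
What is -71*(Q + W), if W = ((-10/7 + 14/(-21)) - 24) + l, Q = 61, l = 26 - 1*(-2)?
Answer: -93791/21 ≈ -4466.2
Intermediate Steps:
l = 28 (l = 26 + 2 = 28)
W = 40/21 (W = ((-10/7 + 14/(-21)) - 24) + 28 = ((-10*1/7 + 14*(-1/21)) - 24) + 28 = ((-10/7 - 2/3) - 24) + 28 = (-44/21 - 24) + 28 = -548/21 + 28 = 40/21 ≈ 1.9048)
-71*(Q + W) = -71*(61 + 40/21) = -71*1321/21 = -93791/21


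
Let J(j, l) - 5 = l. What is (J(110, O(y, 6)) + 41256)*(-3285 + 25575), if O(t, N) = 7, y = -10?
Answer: 919863720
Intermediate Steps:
J(j, l) = 5 + l
(J(110, O(y, 6)) + 41256)*(-3285 + 25575) = ((5 + 7) + 41256)*(-3285 + 25575) = (12 + 41256)*22290 = 41268*22290 = 919863720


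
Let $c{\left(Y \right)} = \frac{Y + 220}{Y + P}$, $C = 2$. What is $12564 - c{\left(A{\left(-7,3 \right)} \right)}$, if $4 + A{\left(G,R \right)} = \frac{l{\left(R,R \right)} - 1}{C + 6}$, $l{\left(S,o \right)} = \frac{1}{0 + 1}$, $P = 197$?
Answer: $\frac{2424636}{193} \approx 12563.0$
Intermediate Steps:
$l{\left(S,o \right)} = 1$ ($l{\left(S,o \right)} = 1^{-1} = 1$)
$A{\left(G,R \right)} = -4$ ($A{\left(G,R \right)} = -4 + \frac{1 - 1}{2 + 6} = -4 + \frac{0}{8} = -4 + 0 \cdot \frac{1}{8} = -4 + 0 = -4$)
$c{\left(Y \right)} = \frac{220 + Y}{197 + Y}$ ($c{\left(Y \right)} = \frac{Y + 220}{Y + 197} = \frac{220 + Y}{197 + Y}$)
$12564 - c{\left(A{\left(-7,3 \right)} \right)} = 12564 - \frac{220 - 4}{197 - 4} = 12564 - \frac{1}{193} \cdot 216 = 12564 - \frac{216}{193} = \frac{2424636}{193}$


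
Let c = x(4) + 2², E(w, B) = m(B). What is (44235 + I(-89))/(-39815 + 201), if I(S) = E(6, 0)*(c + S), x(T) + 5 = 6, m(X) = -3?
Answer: -44487/39614 ≈ -1.1230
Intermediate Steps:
E(w, B) = -3
x(T) = 1 (x(T) = -5 + 6 = 1)
c = 5 (c = 1 + 2² = 1 + 4 = 5)
I(S) = -15 - 3*S (I(S) = -3*(5 + S) = -15 - 3*S)
(44235 + I(-89))/(-39815 + 201) = (44235 + (-15 - 3*(-89)))/(-39815 + 201) = (44235 + (-15 + 267))/(-39614) = (44235 + 252)*(-1/39614) = 44487*(-1/39614) = -44487/39614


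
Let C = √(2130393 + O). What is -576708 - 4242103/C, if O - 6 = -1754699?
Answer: -576708 - 4242103*√13/2210 ≈ -5.8363e+5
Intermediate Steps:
O = -1754693 (O = 6 - 1754699 = -1754693)
C = 170*√13 (C = √(2130393 - 1754693) = √375700 = 170*√13 ≈ 612.94)
-576708 - 4242103/C = -576708 - 4242103/(170*√13) = -576708 - 4242103*√13/2210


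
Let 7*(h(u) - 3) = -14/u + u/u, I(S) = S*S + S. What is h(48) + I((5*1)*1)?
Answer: 5561/168 ≈ 33.101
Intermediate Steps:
I(S) = S + S² (I(S) = S² + S = S + S²)
h(u) = 22/7 - 2/u (h(u) = 3 + (-14/u + u/u)/7 = 3 + (-14/u + 1)/7 = 3 + (1 - 14/u)/7 = 3 + (⅐ - 2/u) = 22/7 - 2/u)
h(48) + I((5*1)*1) = (22/7 - 2/48) + ((5*1)*1)*(1 + (5*1)*1) = (22/7 - 2*1/48) + (5*1)*(1 + 5*1) = (22/7 - 1/24) + 5*(1 + 5) = 521/168 + 5*6 = 521/168 + 30 = 5561/168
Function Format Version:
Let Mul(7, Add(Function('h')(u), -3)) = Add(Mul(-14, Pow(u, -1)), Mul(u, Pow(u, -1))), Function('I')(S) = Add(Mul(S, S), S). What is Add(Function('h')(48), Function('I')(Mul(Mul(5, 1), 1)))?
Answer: Rational(5561, 168) ≈ 33.101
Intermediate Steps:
Function('I')(S) = Add(S, Pow(S, 2)) (Function('I')(S) = Add(Pow(S, 2), S) = Add(S, Pow(S, 2)))
Function('h')(u) = Add(Rational(22, 7), Mul(-2, Pow(u, -1))) (Function('h')(u) = Add(3, Mul(Rational(1, 7), Add(Mul(-14, Pow(u, -1)), Mul(u, Pow(u, -1))))) = Add(3, Mul(Rational(1, 7), Add(Mul(-14, Pow(u, -1)), 1))) = Add(3, Mul(Rational(1, 7), Add(1, Mul(-14, Pow(u, -1))))) = Add(3, Add(Rational(1, 7), Mul(-2, Pow(u, -1)))) = Add(Rational(22, 7), Mul(-2, Pow(u, -1))))
Add(Function('h')(48), Function('I')(Mul(Mul(5, 1), 1))) = Add(Add(Rational(22, 7), Mul(-2, Pow(48, -1))), Mul(Mul(Mul(5, 1), 1), Add(1, Mul(Mul(5, 1), 1)))) = Add(Add(Rational(22, 7), Mul(-2, Rational(1, 48))), Mul(Mul(5, 1), Add(1, Mul(5, 1)))) = Add(Add(Rational(22, 7), Rational(-1, 24)), Mul(5, Add(1, 5))) = Add(Rational(521, 168), Mul(5, 6)) = Add(Rational(521, 168), 30) = Rational(5561, 168)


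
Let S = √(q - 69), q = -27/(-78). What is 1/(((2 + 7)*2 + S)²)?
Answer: 676/(468 + I*√46410)² ≈ 0.0016562 - 0.0019347*I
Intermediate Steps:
q = 9/26 (q = -27*(-1/78) = 9/26 ≈ 0.34615)
S = I*√46410/26 (S = √(9/26 - 69) = √(-1785/26) = I*√46410/26 ≈ 8.2858*I)
1/(((2 + 7)*2 + S)²) = 1/(((2 + 7)*2 + I*√46410/26)²) = 1/((9*2 + I*√46410/26)²) = 1/((18 + I*√46410/26)²) = (18 + I*√46410/26)⁻²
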